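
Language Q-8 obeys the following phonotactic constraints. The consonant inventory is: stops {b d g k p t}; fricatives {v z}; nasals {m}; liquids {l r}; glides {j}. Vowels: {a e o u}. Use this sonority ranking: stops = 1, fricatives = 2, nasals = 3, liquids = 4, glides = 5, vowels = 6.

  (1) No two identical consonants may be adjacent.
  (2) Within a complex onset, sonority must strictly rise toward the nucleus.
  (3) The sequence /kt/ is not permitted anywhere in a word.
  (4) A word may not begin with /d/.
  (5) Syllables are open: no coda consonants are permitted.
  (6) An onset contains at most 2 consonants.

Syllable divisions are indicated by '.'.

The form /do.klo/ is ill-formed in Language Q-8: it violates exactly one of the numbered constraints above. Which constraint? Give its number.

/do.klo/: word begins with /d/.
This is a violation of constraint 4: "A word may not begin with /d/."
The remaining constraints (1, 2, 3, 5, 6) are satisfied.

4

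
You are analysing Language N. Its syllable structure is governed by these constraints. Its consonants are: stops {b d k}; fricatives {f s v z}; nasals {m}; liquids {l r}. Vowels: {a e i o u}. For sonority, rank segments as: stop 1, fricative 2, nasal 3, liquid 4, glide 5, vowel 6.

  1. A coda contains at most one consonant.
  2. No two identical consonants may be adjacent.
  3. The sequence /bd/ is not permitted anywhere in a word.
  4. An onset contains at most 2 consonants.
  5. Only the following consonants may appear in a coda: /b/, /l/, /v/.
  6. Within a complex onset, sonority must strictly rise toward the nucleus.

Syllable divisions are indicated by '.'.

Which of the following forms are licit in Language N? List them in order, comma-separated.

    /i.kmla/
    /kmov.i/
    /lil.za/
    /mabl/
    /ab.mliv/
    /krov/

/i.kmla/ — violates constraint 4: syllable 2 onset /kml/ has 3 consonants (> 2) → illicit
/kmov.i/ — σ1 onset /km/ (1→3 rises), coda /v/ ok; σ2 onset /∅/, coda /∅/ ok → licit
/lil.za/ — σ1 onset /l/, coda /l/ ok; σ2 onset /z/, coda /∅/ ok → licit
/mabl/ — violates constraint 1: syllable 1 coda /bl/ has 2 consonants (> 1) → illicit
/ab.mliv/ — σ1 onset /∅/, coda /b/ ok; σ2 onset /ml/ (3→4 rises), coda /v/ ok → licit
/krov/ — σ1 onset /kr/ (1→4 rises), coda /v/ ok → licit

/kmov.i/, /lil.za/, /ab.mliv/, /krov/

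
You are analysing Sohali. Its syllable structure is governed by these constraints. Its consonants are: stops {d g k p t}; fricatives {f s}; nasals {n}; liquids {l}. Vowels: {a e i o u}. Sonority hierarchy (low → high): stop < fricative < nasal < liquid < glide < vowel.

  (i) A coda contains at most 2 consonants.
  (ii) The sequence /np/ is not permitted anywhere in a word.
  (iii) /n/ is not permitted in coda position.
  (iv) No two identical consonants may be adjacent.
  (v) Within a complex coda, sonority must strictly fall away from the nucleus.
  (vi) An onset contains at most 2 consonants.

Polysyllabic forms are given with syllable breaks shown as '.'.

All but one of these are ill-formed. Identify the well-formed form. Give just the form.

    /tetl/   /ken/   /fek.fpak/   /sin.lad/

/tetl/ — violates constraint (v): syllable 1 coda /tl/: /t/ (stop, 1) → /l/ (liquid, 4) does not fall → ill-formed
/ken/ — violates constraint (iii): syllable 1 coda contains /n/ → ill-formed
/fek.fpak/ — σ1 onset /f/, coda /k/ ok; σ2 onset /fp/ (2C), coda /k/ ok → well-formed
/sin.lad/ — violates constraint (iii): syllable 1 coda contains /n/ → ill-formed

/fek.fpak/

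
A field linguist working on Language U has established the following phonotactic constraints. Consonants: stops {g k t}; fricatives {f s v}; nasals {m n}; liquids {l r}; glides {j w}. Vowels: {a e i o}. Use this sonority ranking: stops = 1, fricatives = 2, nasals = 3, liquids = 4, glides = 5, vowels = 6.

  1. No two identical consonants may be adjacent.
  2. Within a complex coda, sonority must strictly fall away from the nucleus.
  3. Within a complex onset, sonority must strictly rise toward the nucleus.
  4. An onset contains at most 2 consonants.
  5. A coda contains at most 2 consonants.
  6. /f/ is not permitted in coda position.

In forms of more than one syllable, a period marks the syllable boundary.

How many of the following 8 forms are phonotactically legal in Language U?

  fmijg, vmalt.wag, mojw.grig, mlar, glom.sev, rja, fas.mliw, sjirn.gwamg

7

fmijg — σ1 onset /fm/ (2→3 rises), coda /jg/ (5→1 falls) ok → phonotactically legal
vmalt.wag — σ1 onset /vm/ (2→3 rises), coda /lt/ (4→1 falls) ok; σ2 onset /w/, coda /g/ ok → phonotactically legal
mojw.grig — violates constraint 2: syllable 1 coda /jw/: /j/ (glide, 5) → /w/ (glide, 5) does not fall → phonotactically illegal
mlar — σ1 onset /ml/ (3→4 rises), coda /r/ ok → phonotactically legal
glom.sev — σ1 onset /gl/ (1→4 rises), coda /m/ ok; σ2 onset /s/, coda /v/ ok → phonotactically legal
rja — σ1 onset /rj/ (4→5 rises), coda /∅/ ok → phonotactically legal
fas.mliw — σ1 onset /f/, coda /s/ ok; σ2 onset /ml/ (3→4 rises), coda /w/ ok → phonotactically legal
sjirn.gwamg — σ1 onset /sj/ (2→5 rises), coda /rn/ (4→3 falls) ok; σ2 onset /gw/ (1→5 rises), coda /mg/ (3→1 falls) ok → phonotactically legal
Phonotactically legal: fmijg, vmalt.wag, mlar, glom.sev, rja, fas.mliw, sjirn.gwamg → 7.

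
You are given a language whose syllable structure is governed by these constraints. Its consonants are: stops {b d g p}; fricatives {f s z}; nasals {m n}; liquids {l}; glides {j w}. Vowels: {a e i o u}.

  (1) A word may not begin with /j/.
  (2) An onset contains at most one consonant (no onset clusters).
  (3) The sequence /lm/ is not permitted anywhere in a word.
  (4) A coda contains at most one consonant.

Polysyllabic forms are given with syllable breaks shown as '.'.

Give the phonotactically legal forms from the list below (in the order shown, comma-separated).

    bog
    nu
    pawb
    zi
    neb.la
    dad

bog — σ1 onset /b/, coda /g/ ok → phonotactically legal
nu — σ1 onset /n/, coda /∅/ ok → phonotactically legal
pawb — violates constraint 4: syllable 1 coda /wb/ has 2 consonants (> 1) → phonotactically illegal
zi — σ1 onset /z/, coda /∅/ ok → phonotactically legal
neb.la — σ1 onset /n/, coda /b/ ok; σ2 onset /l/, coda /∅/ ok → phonotactically legal
dad — σ1 onset /d/, coda /d/ ok → phonotactically legal

bog, nu, zi, neb.la, dad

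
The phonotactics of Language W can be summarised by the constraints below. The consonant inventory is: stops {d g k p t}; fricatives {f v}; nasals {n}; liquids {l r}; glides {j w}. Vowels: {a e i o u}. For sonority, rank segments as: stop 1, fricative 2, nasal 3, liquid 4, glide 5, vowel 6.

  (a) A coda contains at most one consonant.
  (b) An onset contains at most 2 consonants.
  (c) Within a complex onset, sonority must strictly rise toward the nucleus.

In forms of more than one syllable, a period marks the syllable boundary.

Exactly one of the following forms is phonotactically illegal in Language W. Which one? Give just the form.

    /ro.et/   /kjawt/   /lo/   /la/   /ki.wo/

/ro.et/ — σ1 onset /r/, coda /∅/ ok; σ2 onset /∅/, coda /t/ ok → phonotactically legal
/kjawt/ — violates constraint (a): syllable 1 coda /wt/ has 2 consonants (> 1) → phonotactically illegal
/lo/ — σ1 onset /l/, coda /∅/ ok → phonotactically legal
/la/ — σ1 onset /l/, coda /∅/ ok → phonotactically legal
/ki.wo/ — σ1 onset /k/, coda /∅/ ok; σ2 onset /w/, coda /∅/ ok → phonotactically legal

/kjawt/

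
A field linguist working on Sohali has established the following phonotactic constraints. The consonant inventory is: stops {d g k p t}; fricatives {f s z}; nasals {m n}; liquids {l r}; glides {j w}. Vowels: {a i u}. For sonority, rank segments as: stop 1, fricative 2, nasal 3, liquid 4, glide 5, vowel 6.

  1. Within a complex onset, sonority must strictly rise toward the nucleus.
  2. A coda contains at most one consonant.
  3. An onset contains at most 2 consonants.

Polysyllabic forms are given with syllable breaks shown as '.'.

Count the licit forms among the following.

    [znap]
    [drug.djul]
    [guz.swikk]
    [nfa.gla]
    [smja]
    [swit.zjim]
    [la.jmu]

3

[znap] — σ1 onset /zn/ (2→3 rises), coda /p/ ok → licit
[drug.djul] — σ1 onset /dr/ (1→4 rises), coda /g/ ok; σ2 onset /dj/ (1→5 rises), coda /l/ ok → licit
[guz.swikk] — violates constraint 2: syllable 2 coda /kk/ has 2 consonants (> 1) → illicit
[nfa.gla] — violates constraint 1: syllable 1 onset /nf/: /n/ (nasal, 3) → /f/ (fricative, 2) does not rise → illicit
[smja] — violates constraint 3: syllable 1 onset /smj/ has 3 consonants (> 2) → illicit
[swit.zjim] — σ1 onset /sw/ (2→5 rises), coda /t/ ok; σ2 onset /zj/ (2→5 rises), coda /m/ ok → licit
[la.jmu] — violates constraint 1: syllable 2 onset /jm/: /j/ (glide, 5) → /m/ (nasal, 3) does not rise → illicit
Licit: [znap], [drug.djul], [swit.zjim] → 3.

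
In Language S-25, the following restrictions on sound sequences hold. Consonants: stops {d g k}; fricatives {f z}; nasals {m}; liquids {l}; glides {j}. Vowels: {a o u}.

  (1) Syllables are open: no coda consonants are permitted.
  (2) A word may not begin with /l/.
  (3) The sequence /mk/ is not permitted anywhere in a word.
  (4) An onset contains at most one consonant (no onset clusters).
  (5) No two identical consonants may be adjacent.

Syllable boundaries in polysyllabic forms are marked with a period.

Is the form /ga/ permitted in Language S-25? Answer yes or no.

/ga/ — σ1 onset /g/, coda /∅/ ok → permitted

yes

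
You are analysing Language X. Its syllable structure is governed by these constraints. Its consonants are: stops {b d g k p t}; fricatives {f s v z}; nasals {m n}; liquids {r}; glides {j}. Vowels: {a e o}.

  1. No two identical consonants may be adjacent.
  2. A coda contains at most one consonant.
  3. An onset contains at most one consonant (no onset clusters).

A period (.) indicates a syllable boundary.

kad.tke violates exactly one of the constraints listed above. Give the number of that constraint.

3

kad.tke: syllable 2 onset /tk/ has 2 consonants (> 1).
This is a violation of constraint 3: "An onset contains at most one consonant (no onset clusters)."
The remaining constraints (1, 2) are satisfied.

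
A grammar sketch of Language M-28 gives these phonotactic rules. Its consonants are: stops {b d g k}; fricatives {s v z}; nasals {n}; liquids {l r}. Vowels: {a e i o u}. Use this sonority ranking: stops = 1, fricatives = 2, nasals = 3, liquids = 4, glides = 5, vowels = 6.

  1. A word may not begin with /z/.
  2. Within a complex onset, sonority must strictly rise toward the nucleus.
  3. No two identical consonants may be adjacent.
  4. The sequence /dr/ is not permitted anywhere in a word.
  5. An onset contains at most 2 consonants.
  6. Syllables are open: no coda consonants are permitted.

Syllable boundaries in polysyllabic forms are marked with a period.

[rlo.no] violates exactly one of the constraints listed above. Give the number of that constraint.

2

[rlo.no]: syllable 1 onset /rl/: /r/ (liquid, 4) → /l/ (liquid, 4) does not rise.
This is a violation of constraint 2: "Within a complex onset, sonority must strictly rise toward the nucleus."
The remaining constraints (1, 3, 4, 5, 6) are satisfied.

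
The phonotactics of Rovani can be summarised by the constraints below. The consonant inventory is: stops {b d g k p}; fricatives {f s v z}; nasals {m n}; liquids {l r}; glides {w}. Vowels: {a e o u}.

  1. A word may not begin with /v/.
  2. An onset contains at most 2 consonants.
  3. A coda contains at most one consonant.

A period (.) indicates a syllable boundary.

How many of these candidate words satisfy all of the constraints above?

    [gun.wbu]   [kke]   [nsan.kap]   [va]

3

[gun.wbu] — σ1 onset /g/, coda /n/ ok; σ2 onset /wb/ (2C), coda /∅/ ok → phonotactically legal
[kke] — σ1 onset /kk/ (2C), coda /∅/ ok → phonotactically legal
[nsan.kap] — σ1 onset /ns/ (2C), coda /n/ ok; σ2 onset /k/, coda /p/ ok → phonotactically legal
[va] — violates constraint 1: word begins with /v/ → phonotactically illegal
Phonotactically legal: [gun.wbu], [kke], [nsan.kap] → 3.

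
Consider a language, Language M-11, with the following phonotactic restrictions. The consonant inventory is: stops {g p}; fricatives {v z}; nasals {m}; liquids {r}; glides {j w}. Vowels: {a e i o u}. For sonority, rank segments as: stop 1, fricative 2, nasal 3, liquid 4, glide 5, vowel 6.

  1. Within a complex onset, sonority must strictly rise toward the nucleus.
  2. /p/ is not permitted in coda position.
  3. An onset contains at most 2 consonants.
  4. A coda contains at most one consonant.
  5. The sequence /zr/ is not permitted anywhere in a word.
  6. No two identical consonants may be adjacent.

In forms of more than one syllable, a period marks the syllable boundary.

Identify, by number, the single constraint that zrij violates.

5

zrij: contains banned sequence /zr/.
This is a violation of constraint 5: "The sequence /zr/ is not permitted anywhere in a word."
The remaining constraints (1, 2, 3, 4, 6) are satisfied.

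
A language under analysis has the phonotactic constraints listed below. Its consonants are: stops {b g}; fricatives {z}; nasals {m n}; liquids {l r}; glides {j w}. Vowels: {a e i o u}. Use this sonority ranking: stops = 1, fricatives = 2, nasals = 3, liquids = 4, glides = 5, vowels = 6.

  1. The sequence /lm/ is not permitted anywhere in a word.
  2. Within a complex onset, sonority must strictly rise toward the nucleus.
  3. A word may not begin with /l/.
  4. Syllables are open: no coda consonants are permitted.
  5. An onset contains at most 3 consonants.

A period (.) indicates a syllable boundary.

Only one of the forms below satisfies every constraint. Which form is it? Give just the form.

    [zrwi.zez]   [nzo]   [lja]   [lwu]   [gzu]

[gzu]

[zrwi.zez] — violates constraint 4: syllable 2 coda /z/ has 1 consonant (> 0) → phonotactically illegal
[nzo] — violates constraint 2: syllable 1 onset /nz/: /n/ (nasal, 3) → /z/ (fricative, 2) does not rise → phonotactically illegal
[lja] — violates constraint 3: word begins with /l/ → phonotactically illegal
[lwu] — violates constraint 3: word begins with /l/ → phonotactically illegal
[gzu] — σ1 onset /gz/ (1→2 rises), coda /∅/ ok → phonotactically legal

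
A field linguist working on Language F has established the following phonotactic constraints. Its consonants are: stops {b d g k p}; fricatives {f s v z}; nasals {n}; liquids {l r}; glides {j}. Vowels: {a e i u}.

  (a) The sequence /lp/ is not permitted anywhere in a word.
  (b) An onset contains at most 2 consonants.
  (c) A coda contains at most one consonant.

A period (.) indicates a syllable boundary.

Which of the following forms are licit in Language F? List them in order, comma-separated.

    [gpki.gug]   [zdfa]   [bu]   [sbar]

[gpki.gug] — violates constraint (b): syllable 1 onset /gpk/ has 3 consonants (> 2) → illicit
[zdfa] — violates constraint (b): syllable 1 onset /zdf/ has 3 consonants (> 2) → illicit
[bu] — σ1 onset /b/, coda /∅/ ok → licit
[sbar] — σ1 onset /sb/ (2C), coda /r/ ok → licit

[bu], [sbar]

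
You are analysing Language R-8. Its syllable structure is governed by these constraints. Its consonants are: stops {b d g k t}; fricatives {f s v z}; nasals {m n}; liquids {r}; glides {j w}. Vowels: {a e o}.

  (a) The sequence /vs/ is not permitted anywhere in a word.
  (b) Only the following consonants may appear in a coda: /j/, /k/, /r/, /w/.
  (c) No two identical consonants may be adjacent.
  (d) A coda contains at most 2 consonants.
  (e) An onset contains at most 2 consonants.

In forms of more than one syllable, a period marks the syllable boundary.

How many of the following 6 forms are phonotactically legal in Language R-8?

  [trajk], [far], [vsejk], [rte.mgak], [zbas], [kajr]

4

[trajk] — σ1 onset /tr/ (2C), coda /jk/ (2C) ok → phonotactically legal
[far] — σ1 onset /f/, coda /r/ ok → phonotactically legal
[vsejk] — violates constraint (a): contains banned sequence /vs/ → phonotactically illegal
[rte.mgak] — σ1 onset /rt/ (2C), coda /∅/ ok; σ2 onset /mg/ (2C), coda /k/ ok → phonotactically legal
[zbas] — violates constraint (b): syllable 1 coda contains /s/, which is not a licensed coda consonant → phonotactically illegal
[kajr] — σ1 onset /k/, coda /jr/ (2C) ok → phonotactically legal
Phonotactically legal: [trajk], [far], [rte.mgak], [kajr] → 4.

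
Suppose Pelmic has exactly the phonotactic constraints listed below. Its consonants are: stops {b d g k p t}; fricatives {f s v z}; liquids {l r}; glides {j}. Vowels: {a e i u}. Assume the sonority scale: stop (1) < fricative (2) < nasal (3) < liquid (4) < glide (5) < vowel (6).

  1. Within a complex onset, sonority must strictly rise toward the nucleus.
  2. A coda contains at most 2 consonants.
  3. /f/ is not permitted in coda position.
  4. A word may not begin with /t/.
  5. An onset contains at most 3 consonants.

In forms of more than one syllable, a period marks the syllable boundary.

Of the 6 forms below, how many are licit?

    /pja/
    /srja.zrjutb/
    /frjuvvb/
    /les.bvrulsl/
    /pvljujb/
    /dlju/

/pja/ — σ1 onset /pj/ (1→5 rises), coda /∅/ ok → licit
/srja.zrjutb/ — σ1 onset /srj/ (2→4→5 rises), coda /∅/ ok; σ2 onset /zrj/ (2→4→5 rises), coda /tb/ (2C) ok → licit
/frjuvvb/ — violates constraint 2: syllable 1 coda /vvb/ has 3 consonants (> 2) → illicit
/les.bvrulsl/ — violates constraint 2: syllable 2 coda /lsl/ has 3 consonants (> 2) → illicit
/pvljujb/ — violates constraint 5: syllable 1 onset /pvlj/ has 4 consonants (> 3) → illicit
/dlju/ — σ1 onset /dlj/ (1→4→5 rises), coda /∅/ ok → licit
Licit: /pja/, /srja.zrjutb/, /dlju/ → 3.

3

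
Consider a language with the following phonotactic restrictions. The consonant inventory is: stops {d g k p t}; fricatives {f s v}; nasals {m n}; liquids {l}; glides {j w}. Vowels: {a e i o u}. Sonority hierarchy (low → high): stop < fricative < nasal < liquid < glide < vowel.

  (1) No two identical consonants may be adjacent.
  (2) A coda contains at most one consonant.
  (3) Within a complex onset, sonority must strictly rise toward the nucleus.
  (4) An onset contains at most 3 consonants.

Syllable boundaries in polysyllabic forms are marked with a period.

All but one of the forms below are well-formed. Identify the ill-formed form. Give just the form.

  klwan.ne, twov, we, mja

klwan.ne

klwan.ne — violates constraint 1: adjacent identical consonants /nn/ → ill-formed
twov — σ1 onset /tw/ (1→5 rises), coda /v/ ok → well-formed
we — σ1 onset /w/, coda /∅/ ok → well-formed
mja — σ1 onset /mj/ (3→5 rises), coda /∅/ ok → well-formed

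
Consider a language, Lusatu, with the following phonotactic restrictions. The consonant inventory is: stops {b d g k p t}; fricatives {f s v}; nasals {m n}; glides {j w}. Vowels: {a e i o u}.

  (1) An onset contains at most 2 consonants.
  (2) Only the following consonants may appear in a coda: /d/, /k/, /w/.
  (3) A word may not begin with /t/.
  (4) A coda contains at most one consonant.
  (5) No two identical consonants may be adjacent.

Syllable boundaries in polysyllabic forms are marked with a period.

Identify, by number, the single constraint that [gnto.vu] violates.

[gnto.vu]: syllable 1 onset /gnt/ has 3 consonants (> 2).
This is a violation of constraint 1: "An onset contains at most 2 consonants."
The remaining constraints (2, 3, 4, 5) are satisfied.

1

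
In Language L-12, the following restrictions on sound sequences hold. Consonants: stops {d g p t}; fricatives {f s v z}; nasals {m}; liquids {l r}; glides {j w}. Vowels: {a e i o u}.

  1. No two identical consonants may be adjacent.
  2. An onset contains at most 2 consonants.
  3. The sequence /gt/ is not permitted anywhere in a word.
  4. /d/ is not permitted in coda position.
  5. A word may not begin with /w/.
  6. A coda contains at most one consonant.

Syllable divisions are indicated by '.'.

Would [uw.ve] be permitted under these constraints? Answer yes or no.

[uw.ve] — σ1 onset /∅/, coda /w/ ok; σ2 onset /v/, coda /∅/ ok → permitted

yes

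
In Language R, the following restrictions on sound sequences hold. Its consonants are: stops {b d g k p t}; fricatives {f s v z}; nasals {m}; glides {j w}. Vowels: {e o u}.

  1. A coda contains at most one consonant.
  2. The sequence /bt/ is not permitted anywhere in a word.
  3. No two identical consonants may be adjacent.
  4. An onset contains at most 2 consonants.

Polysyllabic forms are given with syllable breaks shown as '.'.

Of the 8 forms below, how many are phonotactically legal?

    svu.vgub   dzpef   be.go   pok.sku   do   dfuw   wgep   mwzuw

svu.vgub — σ1 onset /sv/ (2C), coda /∅/ ok; σ2 onset /vg/ (2C), coda /b/ ok → phonotactically legal
dzpef — violates constraint 4: syllable 1 onset /dzp/ has 3 consonants (> 2) → phonotactically illegal
be.go — σ1 onset /b/, coda /∅/ ok; σ2 onset /g/, coda /∅/ ok → phonotactically legal
pok.sku — σ1 onset /p/, coda /k/ ok; σ2 onset /sk/ (2C), coda /∅/ ok → phonotactically legal
do — σ1 onset /d/, coda /∅/ ok → phonotactically legal
dfuw — σ1 onset /df/ (2C), coda /w/ ok → phonotactically legal
wgep — σ1 onset /wg/ (2C), coda /p/ ok → phonotactically legal
mwzuw — violates constraint 4: syllable 1 onset /mwz/ has 3 consonants (> 2) → phonotactically illegal
Phonotactically legal: svu.vgub, be.go, pok.sku, do, dfuw, wgep → 6.

6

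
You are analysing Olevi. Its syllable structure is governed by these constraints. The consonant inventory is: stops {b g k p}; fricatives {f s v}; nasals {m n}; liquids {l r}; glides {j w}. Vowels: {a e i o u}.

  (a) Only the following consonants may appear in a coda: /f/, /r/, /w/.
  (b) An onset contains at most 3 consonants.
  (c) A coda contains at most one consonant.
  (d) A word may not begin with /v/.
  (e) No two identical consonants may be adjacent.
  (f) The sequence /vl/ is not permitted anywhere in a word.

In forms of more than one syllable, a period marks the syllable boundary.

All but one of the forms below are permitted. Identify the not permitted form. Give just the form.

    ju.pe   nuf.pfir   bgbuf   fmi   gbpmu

ju.pe — σ1 onset /j/, coda /∅/ ok; σ2 onset /p/, coda /∅/ ok → permitted
nuf.pfir — σ1 onset /n/, coda /f/ ok; σ2 onset /pf/ (2C), coda /r/ ok → permitted
bgbuf — σ1 onset /bgb/ (3C), coda /f/ ok → permitted
fmi — σ1 onset /fm/ (2C), coda /∅/ ok → permitted
gbpmu — violates constraint (b): syllable 1 onset /gbpm/ has 4 consonants (> 3) → not permitted

gbpmu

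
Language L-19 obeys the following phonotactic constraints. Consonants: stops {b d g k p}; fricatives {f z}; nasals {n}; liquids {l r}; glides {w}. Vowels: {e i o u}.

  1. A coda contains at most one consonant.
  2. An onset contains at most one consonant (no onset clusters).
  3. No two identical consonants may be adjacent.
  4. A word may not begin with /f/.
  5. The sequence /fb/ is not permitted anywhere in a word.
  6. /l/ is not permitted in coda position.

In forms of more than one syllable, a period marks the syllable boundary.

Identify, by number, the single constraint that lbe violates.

2

lbe: syllable 1 onset /lb/ has 2 consonants (> 1).
This is a violation of constraint 2: "An onset contains at most one consonant (no onset clusters)."
The remaining constraints (1, 3, 4, 5, 6) are satisfied.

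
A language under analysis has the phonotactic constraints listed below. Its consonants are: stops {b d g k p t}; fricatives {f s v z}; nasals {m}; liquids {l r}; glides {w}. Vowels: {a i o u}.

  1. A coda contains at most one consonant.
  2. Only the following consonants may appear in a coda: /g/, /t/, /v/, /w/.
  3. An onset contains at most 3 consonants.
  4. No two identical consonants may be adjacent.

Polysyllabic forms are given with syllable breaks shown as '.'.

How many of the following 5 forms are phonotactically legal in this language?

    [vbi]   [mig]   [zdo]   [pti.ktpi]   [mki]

[vbi] — σ1 onset /vb/ (2C), coda /∅/ ok → phonotactically legal
[mig] — σ1 onset /m/, coda /g/ ok → phonotactically legal
[zdo] — σ1 onset /zd/ (2C), coda /∅/ ok → phonotactically legal
[pti.ktpi] — σ1 onset /pt/ (2C), coda /∅/ ok; σ2 onset /ktp/ (3C), coda /∅/ ok → phonotactically legal
[mki] — σ1 onset /mk/ (2C), coda /∅/ ok → phonotactically legal
Phonotactically legal: [vbi], [mig], [zdo], [pti.ktpi], [mki] → 5.

5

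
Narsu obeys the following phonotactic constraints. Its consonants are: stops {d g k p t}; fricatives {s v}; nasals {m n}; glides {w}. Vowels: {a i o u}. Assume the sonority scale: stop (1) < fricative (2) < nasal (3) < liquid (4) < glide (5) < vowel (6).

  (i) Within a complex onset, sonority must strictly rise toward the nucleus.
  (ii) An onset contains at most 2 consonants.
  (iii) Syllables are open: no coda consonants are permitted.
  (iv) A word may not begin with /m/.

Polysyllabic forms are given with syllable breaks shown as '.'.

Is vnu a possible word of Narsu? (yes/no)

vnu — σ1 onset /vn/ (2→3 rises), coda /∅/ ok → well-formed

yes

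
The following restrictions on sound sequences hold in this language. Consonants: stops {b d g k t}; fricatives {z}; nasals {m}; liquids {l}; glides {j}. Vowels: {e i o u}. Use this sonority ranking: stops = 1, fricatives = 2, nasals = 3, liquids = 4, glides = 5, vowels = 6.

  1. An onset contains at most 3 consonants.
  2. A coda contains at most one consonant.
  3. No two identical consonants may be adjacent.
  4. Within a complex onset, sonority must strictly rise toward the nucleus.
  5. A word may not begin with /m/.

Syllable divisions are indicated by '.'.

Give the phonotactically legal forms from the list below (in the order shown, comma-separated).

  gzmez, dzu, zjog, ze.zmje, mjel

gzmez — σ1 onset /gzm/ (1→2→3 rises), coda /z/ ok → phonotactically legal
dzu — σ1 onset /dz/ (1→2 rises), coda /∅/ ok → phonotactically legal
zjog — σ1 onset /zj/ (2→5 rises), coda /g/ ok → phonotactically legal
ze.zmje — σ1 onset /z/, coda /∅/ ok; σ2 onset /zmj/ (2→3→5 rises), coda /∅/ ok → phonotactically legal
mjel — violates constraint 5: word begins with /m/ → phonotactically illegal

gzmez, dzu, zjog, ze.zmje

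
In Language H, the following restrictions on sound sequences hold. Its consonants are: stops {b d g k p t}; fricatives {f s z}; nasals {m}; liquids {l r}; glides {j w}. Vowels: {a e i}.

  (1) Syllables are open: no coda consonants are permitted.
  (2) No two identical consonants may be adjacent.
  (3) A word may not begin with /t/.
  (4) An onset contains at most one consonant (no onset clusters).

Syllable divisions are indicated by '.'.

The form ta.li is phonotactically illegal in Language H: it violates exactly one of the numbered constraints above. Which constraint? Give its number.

3

ta.li: word begins with /t/.
This is a violation of constraint 3: "A word may not begin with /t/."
The remaining constraints (1, 2, 4) are satisfied.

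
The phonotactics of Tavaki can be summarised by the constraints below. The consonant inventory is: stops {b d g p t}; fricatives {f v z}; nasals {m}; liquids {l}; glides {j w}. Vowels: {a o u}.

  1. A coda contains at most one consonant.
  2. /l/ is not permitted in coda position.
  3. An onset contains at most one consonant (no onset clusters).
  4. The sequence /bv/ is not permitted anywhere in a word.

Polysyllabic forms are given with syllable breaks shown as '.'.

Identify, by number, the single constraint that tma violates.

3

tma: syllable 1 onset /tm/ has 2 consonants (> 1).
This is a violation of constraint 3: "An onset contains at most one consonant (no onset clusters)."
The remaining constraints (1, 2, 4) are satisfied.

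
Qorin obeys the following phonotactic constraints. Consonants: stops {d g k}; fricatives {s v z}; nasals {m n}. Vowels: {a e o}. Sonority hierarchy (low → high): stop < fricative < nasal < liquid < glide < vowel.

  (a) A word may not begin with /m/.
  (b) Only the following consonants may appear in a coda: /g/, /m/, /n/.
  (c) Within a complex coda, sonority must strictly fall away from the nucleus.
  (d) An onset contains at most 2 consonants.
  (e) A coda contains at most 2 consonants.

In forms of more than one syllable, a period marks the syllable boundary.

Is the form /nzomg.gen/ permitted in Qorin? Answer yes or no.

yes

/nzomg.gen/ — σ1 onset /nz/ (2C), coda /mg/ (3→1 falls) ok; σ2 onset /g/, coda /n/ ok → permitted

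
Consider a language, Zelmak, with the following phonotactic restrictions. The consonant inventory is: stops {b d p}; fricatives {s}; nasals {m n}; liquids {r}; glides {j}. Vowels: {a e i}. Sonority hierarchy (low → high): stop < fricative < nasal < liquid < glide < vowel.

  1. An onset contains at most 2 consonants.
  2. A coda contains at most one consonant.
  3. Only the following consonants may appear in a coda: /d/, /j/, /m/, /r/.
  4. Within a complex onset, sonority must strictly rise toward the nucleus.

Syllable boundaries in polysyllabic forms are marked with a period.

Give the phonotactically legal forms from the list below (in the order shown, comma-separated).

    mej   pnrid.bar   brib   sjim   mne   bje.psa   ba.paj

mej — σ1 onset /m/, coda /j/ ok → phonotactically legal
pnrid.bar — violates constraint 1: syllable 1 onset /pnr/ has 3 consonants (> 2) → phonotactically illegal
brib — violates constraint 3: syllable 1 coda contains /b/, which is not a licensed coda consonant → phonotactically illegal
sjim — σ1 onset /sj/ (2→5 rises), coda /m/ ok → phonotactically legal
mne — violates constraint 4: syllable 1 onset /mn/: /m/ (nasal, 3) → /n/ (nasal, 3) does not rise → phonotactically illegal
bje.psa — σ1 onset /bj/ (1→5 rises), coda /∅/ ok; σ2 onset /ps/ (1→2 rises), coda /∅/ ok → phonotactically legal
ba.paj — σ1 onset /b/, coda /∅/ ok; σ2 onset /p/, coda /j/ ok → phonotactically legal

mej, sjim, bje.psa, ba.paj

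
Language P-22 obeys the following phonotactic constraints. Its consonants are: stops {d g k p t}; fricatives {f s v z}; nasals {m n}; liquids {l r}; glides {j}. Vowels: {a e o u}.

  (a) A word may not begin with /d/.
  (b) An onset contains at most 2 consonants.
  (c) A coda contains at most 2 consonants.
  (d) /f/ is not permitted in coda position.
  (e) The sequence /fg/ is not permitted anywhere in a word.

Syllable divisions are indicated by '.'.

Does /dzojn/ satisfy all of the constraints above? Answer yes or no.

no

/dzojn/ — violates constraint (a): word begins with /d/ → not permitted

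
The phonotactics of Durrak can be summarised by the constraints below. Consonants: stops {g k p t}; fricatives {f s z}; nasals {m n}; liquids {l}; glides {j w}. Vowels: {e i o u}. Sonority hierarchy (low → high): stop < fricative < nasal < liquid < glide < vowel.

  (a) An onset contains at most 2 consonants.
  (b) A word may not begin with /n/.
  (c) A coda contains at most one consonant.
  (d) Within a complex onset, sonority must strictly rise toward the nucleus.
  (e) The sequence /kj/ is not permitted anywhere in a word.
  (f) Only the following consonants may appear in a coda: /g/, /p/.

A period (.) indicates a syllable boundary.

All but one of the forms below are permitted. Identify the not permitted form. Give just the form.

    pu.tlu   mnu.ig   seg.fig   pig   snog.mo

mnu.ig

pu.tlu — σ1 onset /p/, coda /∅/ ok; σ2 onset /tl/ (1→4 rises), coda /∅/ ok → permitted
mnu.ig — violates constraint (d): syllable 1 onset /mn/: /m/ (nasal, 3) → /n/ (nasal, 3) does not rise → not permitted
seg.fig — σ1 onset /s/, coda /g/ ok; σ2 onset /f/, coda /g/ ok → permitted
pig — σ1 onset /p/, coda /g/ ok → permitted
snog.mo — σ1 onset /sn/ (2→3 rises), coda /g/ ok; σ2 onset /m/, coda /∅/ ok → permitted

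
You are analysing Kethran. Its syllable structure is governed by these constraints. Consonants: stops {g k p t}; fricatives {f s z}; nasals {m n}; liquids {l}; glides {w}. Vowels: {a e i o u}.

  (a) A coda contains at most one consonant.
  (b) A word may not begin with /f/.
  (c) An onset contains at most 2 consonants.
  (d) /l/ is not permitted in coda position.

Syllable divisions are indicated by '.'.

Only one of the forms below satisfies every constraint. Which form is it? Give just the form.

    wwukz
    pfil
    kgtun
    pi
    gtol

wwukz — violates constraint (a): syllable 1 coda /kz/ has 2 consonants (> 1) → not permitted
pfil — violates constraint (d): syllable 1 coda contains /l/ → not permitted
kgtun — violates constraint (c): syllable 1 onset /kgt/ has 3 consonants (> 2) → not permitted
pi — σ1 onset /p/, coda /∅/ ok → permitted
gtol — violates constraint (d): syllable 1 coda contains /l/ → not permitted

pi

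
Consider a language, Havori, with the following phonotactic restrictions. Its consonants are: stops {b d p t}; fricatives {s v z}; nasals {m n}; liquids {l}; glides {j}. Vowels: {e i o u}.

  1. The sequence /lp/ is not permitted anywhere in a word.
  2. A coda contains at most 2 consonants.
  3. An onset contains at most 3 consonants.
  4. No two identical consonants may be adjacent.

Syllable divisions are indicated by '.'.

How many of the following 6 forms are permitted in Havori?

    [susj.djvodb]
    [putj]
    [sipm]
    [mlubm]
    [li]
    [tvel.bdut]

[susj.djvodb] — σ1 onset /s/, coda /sj/ (2C) ok; σ2 onset /djv/ (3C), coda /db/ (2C) ok → permitted
[putj] — σ1 onset /p/, coda /tj/ (2C) ok → permitted
[sipm] — σ1 onset /s/, coda /pm/ (2C) ok → permitted
[mlubm] — σ1 onset /ml/ (2C), coda /bm/ (2C) ok → permitted
[li] — σ1 onset /l/, coda /∅/ ok → permitted
[tvel.bdut] — σ1 onset /tv/ (2C), coda /l/ ok; σ2 onset /bd/ (2C), coda /t/ ok → permitted
Permitted: [susj.djvodb], [putj], [sipm], [mlubm], [li], [tvel.bdut] → 6.

6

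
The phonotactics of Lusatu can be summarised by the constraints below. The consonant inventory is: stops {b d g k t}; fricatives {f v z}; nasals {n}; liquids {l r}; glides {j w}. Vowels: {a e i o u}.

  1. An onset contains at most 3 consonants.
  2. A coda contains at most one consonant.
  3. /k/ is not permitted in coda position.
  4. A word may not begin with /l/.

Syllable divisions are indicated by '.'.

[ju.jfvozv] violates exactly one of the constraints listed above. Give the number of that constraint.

2

[ju.jfvozv]: syllable 2 coda /zv/ has 2 consonants (> 1).
This is a violation of constraint 2: "A coda contains at most one consonant."
The remaining constraints (1, 3, 4) are satisfied.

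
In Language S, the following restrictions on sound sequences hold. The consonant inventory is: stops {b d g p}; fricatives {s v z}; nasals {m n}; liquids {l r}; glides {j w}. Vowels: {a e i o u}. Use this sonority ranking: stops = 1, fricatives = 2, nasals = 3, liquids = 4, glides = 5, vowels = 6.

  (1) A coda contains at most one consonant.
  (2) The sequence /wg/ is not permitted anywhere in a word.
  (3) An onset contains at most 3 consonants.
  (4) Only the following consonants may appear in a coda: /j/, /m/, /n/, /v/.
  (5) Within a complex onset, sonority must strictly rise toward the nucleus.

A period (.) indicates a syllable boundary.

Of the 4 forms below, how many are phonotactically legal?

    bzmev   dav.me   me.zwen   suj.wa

bzmev — σ1 onset /bzm/ (1→2→3 rises), coda /v/ ok → phonotactically legal
dav.me — σ1 onset /d/, coda /v/ ok; σ2 onset /m/, coda /∅/ ok → phonotactically legal
me.zwen — σ1 onset /m/, coda /∅/ ok; σ2 onset /zw/ (2→5 rises), coda /n/ ok → phonotactically legal
suj.wa — σ1 onset /s/, coda /j/ ok; σ2 onset /w/, coda /∅/ ok → phonotactically legal
Phonotactically legal: bzmev, dav.me, me.zwen, suj.wa → 4.

4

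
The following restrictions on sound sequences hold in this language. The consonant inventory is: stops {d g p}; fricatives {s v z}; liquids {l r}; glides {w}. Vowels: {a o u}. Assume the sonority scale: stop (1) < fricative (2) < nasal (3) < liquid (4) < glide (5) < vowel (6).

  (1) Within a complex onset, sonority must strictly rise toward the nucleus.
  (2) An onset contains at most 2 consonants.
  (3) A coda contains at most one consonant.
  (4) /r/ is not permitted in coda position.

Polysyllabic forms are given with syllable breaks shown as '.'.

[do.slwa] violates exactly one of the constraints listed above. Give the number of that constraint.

[do.slwa]: syllable 2 onset /slw/ has 3 consonants (> 2).
This is a violation of constraint 2: "An onset contains at most 2 consonants."
The remaining constraints (1, 3, 4) are satisfied.

2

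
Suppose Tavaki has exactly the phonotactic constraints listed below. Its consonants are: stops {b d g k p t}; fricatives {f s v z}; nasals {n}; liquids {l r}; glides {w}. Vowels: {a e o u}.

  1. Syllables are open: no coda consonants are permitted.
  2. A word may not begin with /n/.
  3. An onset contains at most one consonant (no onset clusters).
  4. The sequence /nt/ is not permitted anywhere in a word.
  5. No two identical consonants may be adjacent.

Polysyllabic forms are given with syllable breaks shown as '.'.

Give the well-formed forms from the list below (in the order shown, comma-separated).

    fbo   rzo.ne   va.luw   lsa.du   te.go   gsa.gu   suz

te.go

fbo — violates constraint 3: syllable 1 onset /fb/ has 2 consonants (> 1) → ill-formed
rzo.ne — violates constraint 3: syllable 1 onset /rz/ has 2 consonants (> 1) → ill-formed
va.luw — violates constraint 1: syllable 2 coda /w/ has 1 consonant (> 0) → ill-formed
lsa.du — violates constraint 3: syllable 1 onset /ls/ has 2 consonants (> 1) → ill-formed
te.go — σ1 onset /t/, coda /∅/ ok; σ2 onset /g/, coda /∅/ ok → well-formed
gsa.gu — violates constraint 3: syllable 1 onset /gs/ has 2 consonants (> 1) → ill-formed
suz — violates constraint 1: syllable 1 coda /z/ has 1 consonant (> 0) → ill-formed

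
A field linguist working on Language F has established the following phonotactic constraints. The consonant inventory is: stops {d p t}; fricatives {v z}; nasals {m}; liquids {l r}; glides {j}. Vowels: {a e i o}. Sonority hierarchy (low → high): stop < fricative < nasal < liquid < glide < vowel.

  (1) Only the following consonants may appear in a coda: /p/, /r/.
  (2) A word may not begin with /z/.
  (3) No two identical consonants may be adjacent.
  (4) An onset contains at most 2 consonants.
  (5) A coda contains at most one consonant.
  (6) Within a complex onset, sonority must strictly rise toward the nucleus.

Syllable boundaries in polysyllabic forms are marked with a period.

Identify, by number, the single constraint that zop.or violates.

zop.or: word begins with /z/.
This is a violation of constraint 2: "A word may not begin with /z/."
The remaining constraints (1, 3, 4, 5, 6) are satisfied.

2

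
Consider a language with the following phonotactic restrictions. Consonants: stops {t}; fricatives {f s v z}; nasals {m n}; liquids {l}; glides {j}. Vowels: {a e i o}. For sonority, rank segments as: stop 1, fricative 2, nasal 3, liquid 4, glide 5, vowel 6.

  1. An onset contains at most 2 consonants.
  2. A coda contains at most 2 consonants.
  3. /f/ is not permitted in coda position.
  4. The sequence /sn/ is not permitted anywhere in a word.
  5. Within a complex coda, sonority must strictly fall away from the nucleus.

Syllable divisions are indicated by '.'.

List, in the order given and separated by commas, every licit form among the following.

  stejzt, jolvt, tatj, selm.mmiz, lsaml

selm.mmiz

stejzt — violates constraint 2: syllable 1 coda /jzt/ has 3 consonants (> 2) → illicit
jolvt — violates constraint 2: syllable 1 coda /lvt/ has 3 consonants (> 2) → illicit
tatj — violates constraint 5: syllable 1 coda /tj/: /t/ (stop, 1) → /j/ (glide, 5) does not fall → illicit
selm.mmiz — σ1 onset /s/, coda /lm/ (4→3 falls) ok; σ2 onset /mm/ (2C), coda /z/ ok → licit
lsaml — violates constraint 5: syllable 1 coda /ml/: /m/ (nasal, 3) → /l/ (liquid, 4) does not fall → illicit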